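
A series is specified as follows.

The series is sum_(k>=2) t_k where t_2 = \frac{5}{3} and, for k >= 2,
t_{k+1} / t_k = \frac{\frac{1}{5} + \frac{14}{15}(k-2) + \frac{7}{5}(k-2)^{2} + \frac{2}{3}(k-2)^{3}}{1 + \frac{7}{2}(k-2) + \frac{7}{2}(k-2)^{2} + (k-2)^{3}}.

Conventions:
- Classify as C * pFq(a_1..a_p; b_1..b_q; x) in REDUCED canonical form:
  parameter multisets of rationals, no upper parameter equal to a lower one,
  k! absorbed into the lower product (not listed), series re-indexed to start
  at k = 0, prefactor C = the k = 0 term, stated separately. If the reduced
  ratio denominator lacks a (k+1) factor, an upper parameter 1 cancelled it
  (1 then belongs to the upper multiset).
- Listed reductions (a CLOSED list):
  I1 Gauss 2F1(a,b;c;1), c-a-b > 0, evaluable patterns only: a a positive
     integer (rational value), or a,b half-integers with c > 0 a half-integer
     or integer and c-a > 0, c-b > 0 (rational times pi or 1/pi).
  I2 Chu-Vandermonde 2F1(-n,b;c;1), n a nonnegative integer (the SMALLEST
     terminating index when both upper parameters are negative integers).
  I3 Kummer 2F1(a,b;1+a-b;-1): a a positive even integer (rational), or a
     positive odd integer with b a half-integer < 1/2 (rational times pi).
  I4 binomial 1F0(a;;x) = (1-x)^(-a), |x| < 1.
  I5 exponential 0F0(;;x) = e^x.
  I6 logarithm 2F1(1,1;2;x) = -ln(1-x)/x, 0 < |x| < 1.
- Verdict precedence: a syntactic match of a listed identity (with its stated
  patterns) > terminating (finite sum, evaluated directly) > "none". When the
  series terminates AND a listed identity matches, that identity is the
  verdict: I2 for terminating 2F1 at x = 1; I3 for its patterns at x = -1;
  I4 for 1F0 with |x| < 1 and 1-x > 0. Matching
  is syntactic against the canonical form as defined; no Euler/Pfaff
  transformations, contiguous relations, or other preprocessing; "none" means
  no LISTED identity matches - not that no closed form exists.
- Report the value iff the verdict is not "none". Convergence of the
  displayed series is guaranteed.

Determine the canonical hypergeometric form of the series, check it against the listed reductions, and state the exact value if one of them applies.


With C = \frac{5}{3}: the canonical form is 2F1(\frac{3}{5}, 1; 2; \frac{2}{3}). Verdict: none (x = \frac{2}{3}): each listed identity misses the multisets {\frac{3}{5}, 1} ; {2}.

Structural cue: t_0 = \frac{5}{3} here, and the parameter 1/2 appears in both the upper and lower lists and cancels.
Term ratio: r(k) = \frac{2}{3} * (k+\frac{3}{5}) (k+1) / [(k+2) (k+1)] - poly over poly, x = \frac{2}{3} from leading terms; C = \frac{5}{3} at k = 0.


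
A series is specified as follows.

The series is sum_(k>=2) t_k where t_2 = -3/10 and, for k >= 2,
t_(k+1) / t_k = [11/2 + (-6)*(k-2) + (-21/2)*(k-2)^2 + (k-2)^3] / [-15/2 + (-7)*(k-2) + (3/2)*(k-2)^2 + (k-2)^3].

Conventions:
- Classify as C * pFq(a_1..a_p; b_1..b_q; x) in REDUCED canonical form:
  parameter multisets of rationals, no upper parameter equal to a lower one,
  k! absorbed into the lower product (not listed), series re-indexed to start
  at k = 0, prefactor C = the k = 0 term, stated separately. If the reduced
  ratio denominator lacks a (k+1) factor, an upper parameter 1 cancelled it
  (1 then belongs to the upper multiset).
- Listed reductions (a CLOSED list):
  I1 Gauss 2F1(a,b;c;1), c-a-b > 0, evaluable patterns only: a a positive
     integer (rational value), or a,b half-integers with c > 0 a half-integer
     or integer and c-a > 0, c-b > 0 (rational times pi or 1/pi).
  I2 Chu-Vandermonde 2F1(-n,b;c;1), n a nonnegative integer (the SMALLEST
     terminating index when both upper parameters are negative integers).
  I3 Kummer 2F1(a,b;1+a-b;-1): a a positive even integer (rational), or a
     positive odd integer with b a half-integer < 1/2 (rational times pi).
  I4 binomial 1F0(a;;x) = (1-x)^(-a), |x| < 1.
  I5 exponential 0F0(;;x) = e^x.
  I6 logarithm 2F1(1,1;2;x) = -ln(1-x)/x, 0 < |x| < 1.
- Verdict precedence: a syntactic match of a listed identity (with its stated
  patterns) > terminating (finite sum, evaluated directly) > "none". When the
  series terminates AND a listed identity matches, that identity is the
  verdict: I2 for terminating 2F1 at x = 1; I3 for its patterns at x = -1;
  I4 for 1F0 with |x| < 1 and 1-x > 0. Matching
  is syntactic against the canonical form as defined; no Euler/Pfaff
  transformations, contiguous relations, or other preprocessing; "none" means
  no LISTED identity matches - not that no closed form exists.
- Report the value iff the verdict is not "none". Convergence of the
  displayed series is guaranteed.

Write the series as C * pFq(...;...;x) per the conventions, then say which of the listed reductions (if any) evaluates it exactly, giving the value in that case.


x = 1 here; the reduced form reads 3F2, upper {-11, -1/2, 1}, lower {-5/2, 3}, C = -3/10. Verdict: terminating - upper parameter -11 makes this a finite sum (last index 11), evaluated exactly. Its exact value is -98/975.

Key step: t_0 being -3/10, roots of the ratio polynomials (C = -3/10) are the negated parameters.
Ratio: r(k) = 1 * (k-11) (k-1/2) (k+1) / [(k-5/2) (k+3) (k+1)] - rational in k, leading ratio 1; with t_0 = -3/10, classification follows.


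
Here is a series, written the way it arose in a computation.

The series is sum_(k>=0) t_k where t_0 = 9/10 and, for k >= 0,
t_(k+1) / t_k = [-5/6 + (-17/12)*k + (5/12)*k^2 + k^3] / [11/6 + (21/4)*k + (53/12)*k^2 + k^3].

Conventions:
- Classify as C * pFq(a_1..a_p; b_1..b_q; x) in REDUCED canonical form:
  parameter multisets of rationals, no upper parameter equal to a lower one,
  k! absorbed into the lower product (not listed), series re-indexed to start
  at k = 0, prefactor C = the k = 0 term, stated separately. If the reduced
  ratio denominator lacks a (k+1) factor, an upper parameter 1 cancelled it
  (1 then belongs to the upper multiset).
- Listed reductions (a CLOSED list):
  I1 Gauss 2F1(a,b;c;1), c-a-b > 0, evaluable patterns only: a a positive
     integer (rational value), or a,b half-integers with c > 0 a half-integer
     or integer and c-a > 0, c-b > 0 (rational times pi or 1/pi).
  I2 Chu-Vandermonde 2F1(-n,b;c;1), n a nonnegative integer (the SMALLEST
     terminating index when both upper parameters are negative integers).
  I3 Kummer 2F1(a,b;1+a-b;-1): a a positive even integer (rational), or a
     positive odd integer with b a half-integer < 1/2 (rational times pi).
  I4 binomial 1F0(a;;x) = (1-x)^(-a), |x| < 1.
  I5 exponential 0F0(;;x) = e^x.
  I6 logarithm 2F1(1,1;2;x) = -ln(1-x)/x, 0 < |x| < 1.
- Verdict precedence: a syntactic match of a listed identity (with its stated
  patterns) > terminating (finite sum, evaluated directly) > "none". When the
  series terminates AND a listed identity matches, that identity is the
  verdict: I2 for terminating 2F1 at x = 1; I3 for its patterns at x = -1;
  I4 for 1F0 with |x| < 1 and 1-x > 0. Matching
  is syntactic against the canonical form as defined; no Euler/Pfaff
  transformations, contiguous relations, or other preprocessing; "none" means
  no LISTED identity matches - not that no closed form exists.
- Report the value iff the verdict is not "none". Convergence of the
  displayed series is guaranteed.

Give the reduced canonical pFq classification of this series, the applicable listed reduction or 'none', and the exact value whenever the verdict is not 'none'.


The series (x = 1) is 2F1: upper {-5/4, 1}, lower {11/4}, prefactor 9/10. Verdict: this is the Gauss summation I1 (x = 1: the Gamma ratio telescopes since c-a-b = 3 > 0 and a = 1 in Z>0). Sum: 21/40.

First insight: t_0 = 9/10 here, and cancel k + 2/3 from the displayed ratio first; then C = 9/10, x = 1.
Adjacent-term ratio: r(k) = 1 * (k-5/4) (k+1) / [(k+11/4) (k+1)] - poly over poly, x = 1 from leading terms; C = 9/10 at k = 0.


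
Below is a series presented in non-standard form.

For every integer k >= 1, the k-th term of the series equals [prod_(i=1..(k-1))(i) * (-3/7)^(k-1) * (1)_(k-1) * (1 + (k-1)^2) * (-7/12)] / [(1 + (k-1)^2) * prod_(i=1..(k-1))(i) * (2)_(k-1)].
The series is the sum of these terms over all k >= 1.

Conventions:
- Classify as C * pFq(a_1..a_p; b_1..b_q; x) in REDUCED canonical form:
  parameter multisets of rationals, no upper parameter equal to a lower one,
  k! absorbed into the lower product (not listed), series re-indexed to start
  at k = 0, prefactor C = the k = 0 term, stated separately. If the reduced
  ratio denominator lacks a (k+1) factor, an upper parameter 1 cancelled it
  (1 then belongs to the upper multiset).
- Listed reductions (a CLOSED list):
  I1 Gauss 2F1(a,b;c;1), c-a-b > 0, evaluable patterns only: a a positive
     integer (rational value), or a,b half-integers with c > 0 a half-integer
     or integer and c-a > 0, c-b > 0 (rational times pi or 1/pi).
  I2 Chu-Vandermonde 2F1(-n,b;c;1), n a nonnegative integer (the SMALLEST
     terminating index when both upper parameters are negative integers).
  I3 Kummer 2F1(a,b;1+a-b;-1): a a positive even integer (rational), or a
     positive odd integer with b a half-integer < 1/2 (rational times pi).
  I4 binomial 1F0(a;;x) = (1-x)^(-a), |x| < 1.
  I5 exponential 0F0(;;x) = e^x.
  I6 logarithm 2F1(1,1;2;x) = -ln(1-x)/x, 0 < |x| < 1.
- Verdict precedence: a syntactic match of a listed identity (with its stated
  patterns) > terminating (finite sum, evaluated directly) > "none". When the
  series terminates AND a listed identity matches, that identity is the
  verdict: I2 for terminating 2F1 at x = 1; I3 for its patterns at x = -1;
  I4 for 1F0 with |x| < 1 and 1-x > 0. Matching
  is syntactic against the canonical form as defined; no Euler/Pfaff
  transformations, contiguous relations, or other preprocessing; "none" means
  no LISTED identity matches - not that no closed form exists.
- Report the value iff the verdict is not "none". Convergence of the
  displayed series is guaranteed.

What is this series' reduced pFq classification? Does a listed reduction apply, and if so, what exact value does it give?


Key observation: with t_0 = -7/12, the factor k^2 + 1 cancels (top and bottom), leaving C = -7/12.
Ratio: r(k) = (-3/7) * (k+1) (k+1) / [(k+2) (k+1)] - poly over poly, x = (-3/7) from leading terms; C = -7/12 at k = 0.

Prefactor -7/12, argument -3/7: 2F1 with upper {1, 1} over lower {2}. Verdict: the I6 logarithm reduction matches (the logarithm: parameters (1,1;2), x = -3/7). Hence: (-49/36) * ln(10/7).


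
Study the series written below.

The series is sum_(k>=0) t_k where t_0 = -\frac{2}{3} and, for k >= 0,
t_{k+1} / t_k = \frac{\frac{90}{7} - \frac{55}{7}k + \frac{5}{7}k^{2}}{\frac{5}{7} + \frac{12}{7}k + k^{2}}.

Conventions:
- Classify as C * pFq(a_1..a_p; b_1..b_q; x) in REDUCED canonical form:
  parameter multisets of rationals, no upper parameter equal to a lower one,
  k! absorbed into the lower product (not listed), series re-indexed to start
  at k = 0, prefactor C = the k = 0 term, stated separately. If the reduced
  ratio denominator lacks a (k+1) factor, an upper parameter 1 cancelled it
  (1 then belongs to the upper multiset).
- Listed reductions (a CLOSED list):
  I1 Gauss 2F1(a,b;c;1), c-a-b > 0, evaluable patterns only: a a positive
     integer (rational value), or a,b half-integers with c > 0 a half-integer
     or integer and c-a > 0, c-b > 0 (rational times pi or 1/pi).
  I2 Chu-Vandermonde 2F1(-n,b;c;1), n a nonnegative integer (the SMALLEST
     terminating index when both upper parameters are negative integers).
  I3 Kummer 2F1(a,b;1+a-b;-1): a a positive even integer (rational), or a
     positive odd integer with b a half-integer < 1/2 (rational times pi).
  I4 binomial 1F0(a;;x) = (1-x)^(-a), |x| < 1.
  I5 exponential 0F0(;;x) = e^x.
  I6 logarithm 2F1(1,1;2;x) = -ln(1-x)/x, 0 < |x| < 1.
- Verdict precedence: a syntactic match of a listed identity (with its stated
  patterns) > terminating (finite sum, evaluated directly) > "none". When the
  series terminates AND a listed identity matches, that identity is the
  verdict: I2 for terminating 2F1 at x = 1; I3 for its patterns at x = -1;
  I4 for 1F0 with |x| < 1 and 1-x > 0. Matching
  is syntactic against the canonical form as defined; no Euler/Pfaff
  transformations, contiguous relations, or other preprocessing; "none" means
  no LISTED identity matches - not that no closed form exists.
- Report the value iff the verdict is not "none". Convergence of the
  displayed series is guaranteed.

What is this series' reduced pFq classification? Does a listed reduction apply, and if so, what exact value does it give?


Canonical form: C = -\frac{2}{3} times 2F1 with upper {-9, -2}, lower {\frac{5}{7}}, x = \frac{5}{7}. Verdict: terminating - upper -2 stops the sum at k = 2; the 3 terms are added exactly. Value: -\frac{98}{3}.

Structural cue: x = \frac{5}{7} and the expanded ratio factors over Q; C = -2/3, roots give parameters.
Step ratio: r(k) = \frac{5}{7} * (k-9) (k-2) / [(k+\frac{5}{7}) (k+1)] ; factor over Q: parameters, x = \frac{5}{7}, and C = -\frac{2}{3}.


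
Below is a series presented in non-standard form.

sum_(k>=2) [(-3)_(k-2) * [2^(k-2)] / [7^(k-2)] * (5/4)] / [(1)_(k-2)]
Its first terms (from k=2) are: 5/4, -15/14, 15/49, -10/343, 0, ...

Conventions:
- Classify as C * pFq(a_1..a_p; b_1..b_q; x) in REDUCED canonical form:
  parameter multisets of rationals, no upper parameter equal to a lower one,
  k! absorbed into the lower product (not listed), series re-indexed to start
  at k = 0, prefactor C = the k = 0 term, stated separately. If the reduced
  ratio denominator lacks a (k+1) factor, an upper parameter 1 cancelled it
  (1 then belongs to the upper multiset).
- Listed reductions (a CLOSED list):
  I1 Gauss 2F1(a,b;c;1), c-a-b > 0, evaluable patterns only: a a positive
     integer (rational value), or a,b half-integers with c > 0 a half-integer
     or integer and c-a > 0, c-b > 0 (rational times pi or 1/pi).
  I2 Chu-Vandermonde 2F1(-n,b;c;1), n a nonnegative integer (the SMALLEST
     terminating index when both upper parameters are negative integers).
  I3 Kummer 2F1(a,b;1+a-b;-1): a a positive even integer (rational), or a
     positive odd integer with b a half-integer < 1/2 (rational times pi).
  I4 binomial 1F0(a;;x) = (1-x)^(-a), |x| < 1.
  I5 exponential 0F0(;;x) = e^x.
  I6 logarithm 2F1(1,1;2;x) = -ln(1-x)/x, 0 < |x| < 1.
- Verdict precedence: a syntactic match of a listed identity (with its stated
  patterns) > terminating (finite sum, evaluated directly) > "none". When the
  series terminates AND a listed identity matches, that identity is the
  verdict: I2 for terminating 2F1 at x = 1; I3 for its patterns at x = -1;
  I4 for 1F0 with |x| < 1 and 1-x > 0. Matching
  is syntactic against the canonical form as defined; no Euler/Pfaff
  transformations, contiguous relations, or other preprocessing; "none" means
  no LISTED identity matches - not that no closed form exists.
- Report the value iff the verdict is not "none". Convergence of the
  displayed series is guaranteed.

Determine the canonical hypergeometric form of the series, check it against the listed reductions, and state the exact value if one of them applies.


At argument 2/7: a 1F0 with upper {-3}, lower {-}, scaled by C = 5/4. Verdict at x = 2/7: the I4 binomial reduction matches (the 1F0 binomial series: exponent 3, x = 2/7). Hence: 625/1372.

Key step: x = (2/7) and the two geometric factors (prefactor 5/4) combine into one argument.
Consecutive-term ratio: r(k) = (2/7) * (k-3) / [(k+1)] - rational in k. x = (2/7); t_0 = 5/4; negate the roots.


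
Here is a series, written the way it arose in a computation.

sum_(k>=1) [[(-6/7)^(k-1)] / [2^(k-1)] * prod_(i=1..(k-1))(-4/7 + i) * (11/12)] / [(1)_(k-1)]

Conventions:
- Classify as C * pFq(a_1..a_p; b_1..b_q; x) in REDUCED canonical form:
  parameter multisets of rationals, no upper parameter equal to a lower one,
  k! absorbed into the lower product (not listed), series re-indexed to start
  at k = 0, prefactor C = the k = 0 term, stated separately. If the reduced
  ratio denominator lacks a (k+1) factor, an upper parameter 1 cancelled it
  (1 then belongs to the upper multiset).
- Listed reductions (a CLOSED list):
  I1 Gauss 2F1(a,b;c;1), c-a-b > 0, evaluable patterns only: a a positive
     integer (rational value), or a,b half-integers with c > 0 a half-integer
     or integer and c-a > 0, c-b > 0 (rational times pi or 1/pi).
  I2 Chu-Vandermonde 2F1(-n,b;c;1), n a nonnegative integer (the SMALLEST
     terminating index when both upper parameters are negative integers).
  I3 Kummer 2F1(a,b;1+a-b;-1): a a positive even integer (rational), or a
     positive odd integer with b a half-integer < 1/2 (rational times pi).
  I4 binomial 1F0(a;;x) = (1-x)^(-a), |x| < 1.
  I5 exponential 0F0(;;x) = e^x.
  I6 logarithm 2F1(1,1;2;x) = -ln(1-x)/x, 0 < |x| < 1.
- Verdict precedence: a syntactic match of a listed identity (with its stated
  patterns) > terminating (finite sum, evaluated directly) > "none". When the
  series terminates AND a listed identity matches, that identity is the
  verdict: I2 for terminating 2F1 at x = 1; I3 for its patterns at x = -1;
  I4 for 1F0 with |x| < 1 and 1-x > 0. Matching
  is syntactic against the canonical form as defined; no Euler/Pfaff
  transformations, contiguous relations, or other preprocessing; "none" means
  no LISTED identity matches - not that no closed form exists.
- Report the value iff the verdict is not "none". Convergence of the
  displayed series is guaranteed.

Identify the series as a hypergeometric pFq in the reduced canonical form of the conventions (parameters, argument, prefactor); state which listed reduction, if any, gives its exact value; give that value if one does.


Classification (C = 11/12): 1F0 with upper {3/7}, lower {-}, argument x = -3/7. Verdict: the I4 binomial reduction fires (the 1F0 binomial series: exponent -3/7, x = -3/7). Its exact value is (11/12) * (10/7)^(-3/7).

Key step: t_0 = 11/12 here, and the two k-th powers (C = 11/12, x = -3/7) combine into one argument.
Consecutive-term ratio: r(k) = (-3/7) * (k+3/7) / [(k+1)] ; factor over Q: parameters, x = (-3/7), and C = 11/12.


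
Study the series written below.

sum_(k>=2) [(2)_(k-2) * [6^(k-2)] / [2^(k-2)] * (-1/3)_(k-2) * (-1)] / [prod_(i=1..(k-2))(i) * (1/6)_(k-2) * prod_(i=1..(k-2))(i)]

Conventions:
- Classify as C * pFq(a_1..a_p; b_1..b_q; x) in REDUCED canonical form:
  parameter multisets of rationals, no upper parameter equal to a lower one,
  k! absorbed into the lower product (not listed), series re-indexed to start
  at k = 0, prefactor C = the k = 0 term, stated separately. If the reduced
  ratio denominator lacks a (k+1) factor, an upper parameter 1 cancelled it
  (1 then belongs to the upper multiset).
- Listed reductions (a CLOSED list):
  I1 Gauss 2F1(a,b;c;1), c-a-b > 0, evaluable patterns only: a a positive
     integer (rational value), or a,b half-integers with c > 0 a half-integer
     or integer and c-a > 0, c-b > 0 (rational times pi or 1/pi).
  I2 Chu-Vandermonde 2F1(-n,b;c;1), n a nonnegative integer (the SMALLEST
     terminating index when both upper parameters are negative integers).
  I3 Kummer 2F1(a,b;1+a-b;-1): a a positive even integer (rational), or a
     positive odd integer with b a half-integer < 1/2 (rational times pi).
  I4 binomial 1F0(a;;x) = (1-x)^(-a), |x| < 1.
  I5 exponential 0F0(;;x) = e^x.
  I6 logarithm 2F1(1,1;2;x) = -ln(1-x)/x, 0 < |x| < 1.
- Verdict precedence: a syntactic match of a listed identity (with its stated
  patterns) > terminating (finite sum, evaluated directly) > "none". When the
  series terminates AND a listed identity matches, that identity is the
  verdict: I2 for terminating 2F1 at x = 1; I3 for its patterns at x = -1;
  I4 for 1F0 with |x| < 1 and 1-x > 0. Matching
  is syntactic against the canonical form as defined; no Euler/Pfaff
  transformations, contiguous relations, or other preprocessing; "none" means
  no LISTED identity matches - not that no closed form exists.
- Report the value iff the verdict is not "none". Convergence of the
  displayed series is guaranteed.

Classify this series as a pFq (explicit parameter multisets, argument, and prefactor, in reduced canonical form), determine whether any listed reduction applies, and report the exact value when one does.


The tell: from the first term -1: the product of the first k integers (prefactor -1) is k!.
Step ratio: r(k) = 3 * (k-1/3) (k+2) / [(k+1/6) (k+1) (k+1)] - rational; roots negated = parameters, x = 3, C = -1.

x = 3 here; the reduced form reads 2F2, upper {-1/3, 2}, lower {1/6, 1}, C = -1. Verdict: none (x = 3): each listed identity misses the multisets {-1/3, 2} ; {1/6, 1}.


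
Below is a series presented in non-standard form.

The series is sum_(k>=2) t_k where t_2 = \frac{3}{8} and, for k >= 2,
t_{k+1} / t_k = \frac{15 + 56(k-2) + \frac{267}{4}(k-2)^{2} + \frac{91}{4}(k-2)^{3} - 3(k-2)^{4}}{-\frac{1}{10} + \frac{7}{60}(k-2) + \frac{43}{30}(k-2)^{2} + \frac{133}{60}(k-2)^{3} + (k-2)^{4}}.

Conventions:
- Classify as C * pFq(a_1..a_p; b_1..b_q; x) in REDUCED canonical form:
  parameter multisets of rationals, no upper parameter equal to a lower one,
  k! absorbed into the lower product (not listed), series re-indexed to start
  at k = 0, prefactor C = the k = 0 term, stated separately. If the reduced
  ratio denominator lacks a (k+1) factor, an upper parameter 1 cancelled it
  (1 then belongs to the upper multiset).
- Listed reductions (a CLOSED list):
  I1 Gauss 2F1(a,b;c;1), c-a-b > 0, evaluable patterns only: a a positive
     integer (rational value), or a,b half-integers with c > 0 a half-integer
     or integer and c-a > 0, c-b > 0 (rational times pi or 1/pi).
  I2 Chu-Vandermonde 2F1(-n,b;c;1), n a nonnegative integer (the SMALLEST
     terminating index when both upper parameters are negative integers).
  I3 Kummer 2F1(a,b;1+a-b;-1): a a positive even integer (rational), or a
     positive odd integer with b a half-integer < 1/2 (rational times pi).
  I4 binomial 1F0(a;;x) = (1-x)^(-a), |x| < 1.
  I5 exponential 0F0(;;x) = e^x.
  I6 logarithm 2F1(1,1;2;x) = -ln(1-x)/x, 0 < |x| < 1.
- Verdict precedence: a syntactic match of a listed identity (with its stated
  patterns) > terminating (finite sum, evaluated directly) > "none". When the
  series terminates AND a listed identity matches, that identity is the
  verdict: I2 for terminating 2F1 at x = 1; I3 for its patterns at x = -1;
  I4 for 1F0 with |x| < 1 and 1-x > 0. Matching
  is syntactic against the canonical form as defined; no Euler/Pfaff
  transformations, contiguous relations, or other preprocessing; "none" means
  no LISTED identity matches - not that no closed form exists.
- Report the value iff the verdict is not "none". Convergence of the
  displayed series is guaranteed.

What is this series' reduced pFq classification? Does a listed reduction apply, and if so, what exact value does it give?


First insight: t_0 = \frac{3}{8} here, and cancel k + 2/3 from the displayed ratio first; then prefactor 3/8.
Adjacent-term ratio: r(k) = -3 * (k-10) (k+1) / [(k-\frac{1}{5}) (k+1)] - rational in k, leading ratio -3; with t_0 = \frac{3}{8}, classification follows.

With C = \frac{3}{8}: the canonical form is 2F1(-10, 1; -\frac{1}{5}; -3). Verdict: terminating. (-10)_k vanishes past k = 10, leaving a 11-term sum, computed directly. Sum: -\frac{543794406230139}{21431696}.


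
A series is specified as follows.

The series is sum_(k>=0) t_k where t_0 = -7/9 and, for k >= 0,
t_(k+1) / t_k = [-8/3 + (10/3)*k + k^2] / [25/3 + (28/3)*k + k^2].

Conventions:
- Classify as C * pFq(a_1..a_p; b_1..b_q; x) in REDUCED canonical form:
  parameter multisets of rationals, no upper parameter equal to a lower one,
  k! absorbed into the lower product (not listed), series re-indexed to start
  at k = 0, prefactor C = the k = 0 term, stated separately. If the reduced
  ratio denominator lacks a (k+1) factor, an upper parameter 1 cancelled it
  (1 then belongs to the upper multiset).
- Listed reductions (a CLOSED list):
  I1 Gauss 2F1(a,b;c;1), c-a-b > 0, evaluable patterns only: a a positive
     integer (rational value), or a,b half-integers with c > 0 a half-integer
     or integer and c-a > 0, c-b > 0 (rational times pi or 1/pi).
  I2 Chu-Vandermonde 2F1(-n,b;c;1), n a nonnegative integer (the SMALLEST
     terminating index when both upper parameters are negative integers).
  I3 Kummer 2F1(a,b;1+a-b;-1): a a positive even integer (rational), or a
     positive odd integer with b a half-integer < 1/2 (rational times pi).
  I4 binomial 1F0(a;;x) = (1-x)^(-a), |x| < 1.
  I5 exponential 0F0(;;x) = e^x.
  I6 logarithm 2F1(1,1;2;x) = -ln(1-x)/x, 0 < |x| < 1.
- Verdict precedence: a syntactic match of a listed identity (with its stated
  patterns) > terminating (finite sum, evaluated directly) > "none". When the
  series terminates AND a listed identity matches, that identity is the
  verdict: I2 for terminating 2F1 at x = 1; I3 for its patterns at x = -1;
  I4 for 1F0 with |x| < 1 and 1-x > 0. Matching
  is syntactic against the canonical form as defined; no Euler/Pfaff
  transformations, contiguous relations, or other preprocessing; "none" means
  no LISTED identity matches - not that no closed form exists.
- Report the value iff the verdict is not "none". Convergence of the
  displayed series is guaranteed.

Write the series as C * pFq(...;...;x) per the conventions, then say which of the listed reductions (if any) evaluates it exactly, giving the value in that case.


First insight: from the first term -7/9: roots of the ratio polynomials (prefactor -7/9) are the negated parameters.
Ratio: r(k) = 1 * (k-2/3) (k+4) / [(k+25/3) (k+1)] - rational in k. x = 1; t_0 = -7/9; negate the roots.

With C = -7/9: the canonical form is 2F1(-2/3, 4; 25/3; 1). Verdict (x = 1): Gauss (I1, integer-parameter pattern) applies (x = 1: the Gamma ratio telescopes since c-a-b = 5 > 0 and a = 4 in Z>0). Value: -5434/10935.


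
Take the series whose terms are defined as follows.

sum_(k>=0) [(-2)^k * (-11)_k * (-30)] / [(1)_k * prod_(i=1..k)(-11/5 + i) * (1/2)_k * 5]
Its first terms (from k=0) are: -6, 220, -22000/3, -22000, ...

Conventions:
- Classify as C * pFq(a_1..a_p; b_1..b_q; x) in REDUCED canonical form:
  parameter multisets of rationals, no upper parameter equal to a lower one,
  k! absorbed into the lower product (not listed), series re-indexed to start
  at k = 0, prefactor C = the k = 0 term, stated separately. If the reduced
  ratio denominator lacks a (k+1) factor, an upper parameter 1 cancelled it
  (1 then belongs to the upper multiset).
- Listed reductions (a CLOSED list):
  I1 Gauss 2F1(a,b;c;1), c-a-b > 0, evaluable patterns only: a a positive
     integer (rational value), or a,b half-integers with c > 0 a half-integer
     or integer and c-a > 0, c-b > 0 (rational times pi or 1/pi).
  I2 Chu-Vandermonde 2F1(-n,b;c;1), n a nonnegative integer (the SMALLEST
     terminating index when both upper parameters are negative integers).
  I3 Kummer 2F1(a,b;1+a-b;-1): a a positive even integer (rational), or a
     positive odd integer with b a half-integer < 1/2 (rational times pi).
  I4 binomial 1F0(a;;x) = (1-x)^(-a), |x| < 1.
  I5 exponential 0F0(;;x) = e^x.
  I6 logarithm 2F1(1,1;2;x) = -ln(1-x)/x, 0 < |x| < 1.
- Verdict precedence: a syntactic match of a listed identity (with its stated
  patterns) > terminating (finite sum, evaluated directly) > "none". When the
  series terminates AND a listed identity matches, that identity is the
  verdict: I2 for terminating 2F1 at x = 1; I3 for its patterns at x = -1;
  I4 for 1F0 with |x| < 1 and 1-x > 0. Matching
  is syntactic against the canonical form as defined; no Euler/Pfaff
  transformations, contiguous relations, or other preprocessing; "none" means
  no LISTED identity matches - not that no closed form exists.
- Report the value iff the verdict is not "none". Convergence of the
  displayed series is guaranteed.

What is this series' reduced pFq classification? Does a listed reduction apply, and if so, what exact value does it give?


At argument -2: a 1F2 with upper {-11}, lower {-6/5, 1/2}, scaled by C = -6. Verdict: terminating - upper -11 stops the sum at k = 11; the 12 terms are added exactly. Sum: -1022313652587944318974/21984010816426659.

First insight: x = (-2) and (1)_k (C = -6, x = -2) is k! itself.
Step ratio: r(k) = (-2) * (k-11) / [(k-6/5) (k+1/2) (k+1)] ; factor over Q: parameters, x = (-2), and C = -6.


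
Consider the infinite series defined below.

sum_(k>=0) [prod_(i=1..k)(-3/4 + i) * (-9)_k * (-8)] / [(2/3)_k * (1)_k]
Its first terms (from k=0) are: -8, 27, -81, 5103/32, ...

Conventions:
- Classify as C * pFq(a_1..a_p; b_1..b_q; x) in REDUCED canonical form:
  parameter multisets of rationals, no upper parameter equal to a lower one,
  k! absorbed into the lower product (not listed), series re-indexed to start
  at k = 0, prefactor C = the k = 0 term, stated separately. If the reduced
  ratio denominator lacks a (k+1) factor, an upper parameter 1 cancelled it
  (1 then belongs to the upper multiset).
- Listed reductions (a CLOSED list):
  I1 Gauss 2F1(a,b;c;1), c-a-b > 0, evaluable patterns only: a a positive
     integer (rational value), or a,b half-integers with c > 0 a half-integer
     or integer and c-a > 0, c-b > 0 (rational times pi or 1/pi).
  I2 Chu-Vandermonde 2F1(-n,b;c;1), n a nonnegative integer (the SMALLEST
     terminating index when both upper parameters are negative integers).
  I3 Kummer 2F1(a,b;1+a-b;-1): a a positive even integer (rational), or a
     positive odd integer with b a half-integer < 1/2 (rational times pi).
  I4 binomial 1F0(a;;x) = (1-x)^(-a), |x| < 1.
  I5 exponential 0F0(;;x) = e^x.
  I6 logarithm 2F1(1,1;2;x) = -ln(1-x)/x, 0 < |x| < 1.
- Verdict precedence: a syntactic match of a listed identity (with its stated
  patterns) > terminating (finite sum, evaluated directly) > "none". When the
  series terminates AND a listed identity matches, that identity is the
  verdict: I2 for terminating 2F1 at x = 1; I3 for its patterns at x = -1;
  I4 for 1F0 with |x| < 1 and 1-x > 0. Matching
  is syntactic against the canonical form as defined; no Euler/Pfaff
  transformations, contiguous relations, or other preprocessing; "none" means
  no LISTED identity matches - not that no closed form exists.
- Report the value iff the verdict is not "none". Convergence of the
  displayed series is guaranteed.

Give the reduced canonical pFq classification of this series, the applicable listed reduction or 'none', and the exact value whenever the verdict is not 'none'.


x = 1 here; the reduced form reads 2F1, upper {-9, 1/4}, lower {2/3}, C = -8. Verdict: Vandermonde's identity (I2) fires (terminating 2F1 at x = 1 with n = 9, b = 1/4, c = 2/3). Value: -566459813/192937984.

Key observation: t_0 being -8, (1)_k (C = -8) is k! itself.
Step ratio: r(k) = 1 * (k-9) (k+1/4) / [(k+2/3) (k+1)] - rational; roots negated = parameters, x = 1, C = -8.


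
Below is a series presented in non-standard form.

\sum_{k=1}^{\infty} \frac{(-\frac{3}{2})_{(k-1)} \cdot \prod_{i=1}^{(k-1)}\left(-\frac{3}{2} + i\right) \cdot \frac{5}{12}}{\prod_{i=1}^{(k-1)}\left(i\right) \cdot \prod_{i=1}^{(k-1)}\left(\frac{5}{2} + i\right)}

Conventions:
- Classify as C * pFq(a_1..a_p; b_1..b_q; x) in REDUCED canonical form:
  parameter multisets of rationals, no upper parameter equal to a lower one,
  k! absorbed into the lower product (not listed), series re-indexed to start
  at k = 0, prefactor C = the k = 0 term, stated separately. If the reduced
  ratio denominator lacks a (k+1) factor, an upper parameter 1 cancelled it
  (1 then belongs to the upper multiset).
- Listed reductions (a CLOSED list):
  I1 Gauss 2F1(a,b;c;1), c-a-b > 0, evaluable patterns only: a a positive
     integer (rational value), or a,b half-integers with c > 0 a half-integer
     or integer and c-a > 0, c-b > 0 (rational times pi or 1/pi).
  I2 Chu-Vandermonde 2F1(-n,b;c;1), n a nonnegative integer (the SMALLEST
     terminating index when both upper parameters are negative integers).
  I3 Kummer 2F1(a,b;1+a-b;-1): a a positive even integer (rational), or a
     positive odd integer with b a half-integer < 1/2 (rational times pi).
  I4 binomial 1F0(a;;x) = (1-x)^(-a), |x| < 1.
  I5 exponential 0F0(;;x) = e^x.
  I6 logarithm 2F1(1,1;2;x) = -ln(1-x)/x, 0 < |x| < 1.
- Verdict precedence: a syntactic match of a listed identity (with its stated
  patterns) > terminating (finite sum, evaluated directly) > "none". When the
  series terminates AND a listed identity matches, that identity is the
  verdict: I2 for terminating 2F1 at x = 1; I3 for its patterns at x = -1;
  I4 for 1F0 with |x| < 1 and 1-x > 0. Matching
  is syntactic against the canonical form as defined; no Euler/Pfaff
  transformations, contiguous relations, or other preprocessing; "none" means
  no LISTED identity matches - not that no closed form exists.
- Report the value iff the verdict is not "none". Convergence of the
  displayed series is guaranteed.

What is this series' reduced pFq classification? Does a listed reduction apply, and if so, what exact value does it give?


The series (x = 1) is 2F1: upper {-\frac{3}{2}, -\frac{1}{2}}, lower {\frac{7}{2}}, prefactor \frac{5}{12}. Verdict: this is the half-integer Gauss pattern (I1) (x = 1; upper {-\frac{3}{2}, -\frac{1}{2}} half-integers, c = \frac{7}{2} in the evaluable pattern). Exact value: \frac{2625}{16384} \cdot \pi.

Key observation: x = 1 and the running product (prefactor 5/12) telescopes to a rising factorial.
Ratio: r(k) = 1 * (k-\frac{3}{2}) (k-\frac{1}{2}) / [(k+\frac{7}{2}) (k+1)] - rational in k, leading ratio 1; with t_0 = \frac{5}{12}, classification follows.


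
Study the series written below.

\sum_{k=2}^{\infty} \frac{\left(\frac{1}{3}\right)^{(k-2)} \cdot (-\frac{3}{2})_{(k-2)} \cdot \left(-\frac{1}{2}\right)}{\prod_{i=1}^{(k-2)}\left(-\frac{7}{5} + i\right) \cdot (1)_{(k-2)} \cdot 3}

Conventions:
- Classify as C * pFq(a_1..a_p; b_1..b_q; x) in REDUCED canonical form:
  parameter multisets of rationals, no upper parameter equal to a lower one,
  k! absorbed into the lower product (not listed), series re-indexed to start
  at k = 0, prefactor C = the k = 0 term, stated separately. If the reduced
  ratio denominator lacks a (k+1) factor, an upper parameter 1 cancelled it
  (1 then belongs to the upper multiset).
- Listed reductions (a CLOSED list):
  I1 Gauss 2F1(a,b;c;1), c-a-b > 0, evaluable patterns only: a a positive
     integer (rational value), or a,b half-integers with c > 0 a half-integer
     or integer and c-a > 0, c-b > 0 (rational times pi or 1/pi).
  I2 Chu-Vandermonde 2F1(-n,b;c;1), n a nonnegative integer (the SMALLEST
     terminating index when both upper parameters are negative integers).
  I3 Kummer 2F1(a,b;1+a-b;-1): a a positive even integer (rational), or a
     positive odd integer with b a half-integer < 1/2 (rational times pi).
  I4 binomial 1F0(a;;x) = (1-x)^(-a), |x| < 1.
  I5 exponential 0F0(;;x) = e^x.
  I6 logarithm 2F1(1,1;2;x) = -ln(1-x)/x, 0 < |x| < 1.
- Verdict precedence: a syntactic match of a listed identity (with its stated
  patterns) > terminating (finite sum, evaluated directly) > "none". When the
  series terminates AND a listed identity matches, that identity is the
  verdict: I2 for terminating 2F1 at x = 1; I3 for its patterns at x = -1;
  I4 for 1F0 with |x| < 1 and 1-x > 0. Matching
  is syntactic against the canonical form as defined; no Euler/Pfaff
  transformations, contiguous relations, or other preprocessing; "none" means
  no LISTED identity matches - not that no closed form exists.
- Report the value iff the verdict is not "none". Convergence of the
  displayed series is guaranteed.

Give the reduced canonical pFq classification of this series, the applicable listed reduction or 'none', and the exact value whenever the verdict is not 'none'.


Classification (C = -\frac{1}{6}): 1F1 with upper {-\frac{3}{2}}, lower {-\frac{2}{5}}, argument x = \frac{1}{3}. Verdict: none. Every listed pattern misses the 1F1 form at \frac{1}{3}, upper {-\frac{3}{2}}.

Key step: from the first term -\frac{1}{6}: (1)_k (C = -1/6, x = 1/3) is k! itself.
Adjacent-term ratio: r(k) = \frac{1}{3} * (k-\frac{3}{2}) / [(k-\frac{2}{5}) (k+1)] - rational; roots negated = parameters, x = \frac{1}{3}, C = -\frac{1}{6}.


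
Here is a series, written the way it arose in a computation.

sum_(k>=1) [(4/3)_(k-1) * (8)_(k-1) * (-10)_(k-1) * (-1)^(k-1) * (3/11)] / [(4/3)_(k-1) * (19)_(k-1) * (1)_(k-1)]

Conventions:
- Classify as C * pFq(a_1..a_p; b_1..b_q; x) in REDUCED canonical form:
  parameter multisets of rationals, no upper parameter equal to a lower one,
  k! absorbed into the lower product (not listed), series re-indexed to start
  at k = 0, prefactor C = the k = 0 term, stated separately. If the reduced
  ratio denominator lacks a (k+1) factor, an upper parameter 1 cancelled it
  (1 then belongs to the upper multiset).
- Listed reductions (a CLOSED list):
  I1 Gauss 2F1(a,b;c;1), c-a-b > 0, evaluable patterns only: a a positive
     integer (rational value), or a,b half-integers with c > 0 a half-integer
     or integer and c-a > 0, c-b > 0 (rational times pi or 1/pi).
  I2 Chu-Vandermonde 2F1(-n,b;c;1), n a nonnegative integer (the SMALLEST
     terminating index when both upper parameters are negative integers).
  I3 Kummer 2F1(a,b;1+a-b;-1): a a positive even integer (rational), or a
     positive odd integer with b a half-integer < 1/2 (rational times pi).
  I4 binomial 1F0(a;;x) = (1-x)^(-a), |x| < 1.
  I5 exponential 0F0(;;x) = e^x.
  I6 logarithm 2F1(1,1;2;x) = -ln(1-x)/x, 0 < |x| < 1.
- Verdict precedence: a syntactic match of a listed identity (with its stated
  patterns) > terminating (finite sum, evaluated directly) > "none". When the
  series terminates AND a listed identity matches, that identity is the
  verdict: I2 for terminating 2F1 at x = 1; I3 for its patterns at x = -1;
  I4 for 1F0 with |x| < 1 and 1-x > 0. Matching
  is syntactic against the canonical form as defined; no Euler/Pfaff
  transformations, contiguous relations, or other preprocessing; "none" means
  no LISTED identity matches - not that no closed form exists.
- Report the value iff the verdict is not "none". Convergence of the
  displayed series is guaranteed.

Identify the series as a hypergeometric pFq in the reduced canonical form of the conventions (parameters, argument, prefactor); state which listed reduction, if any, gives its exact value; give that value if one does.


Canonical form: C = 3/11 times 2F1 with upper {-10, 8}, lower {19}, x = -1. Verdict at x = -1: the Kummer evaluation I3 matches (x = -1; c = 19 equals 1+a-b for upper {-10, 8}: listed pattern). Hence: 918/77.

First insight: t_0 being 3/11, (1)_k (C = 3/11) is k! itself.
Ratio: r(k) = (-1) * (k-10) (k+8) / [(k+19) (k+1)] - rational in k. x = (-1); t_0 = 3/11; negate the roots.


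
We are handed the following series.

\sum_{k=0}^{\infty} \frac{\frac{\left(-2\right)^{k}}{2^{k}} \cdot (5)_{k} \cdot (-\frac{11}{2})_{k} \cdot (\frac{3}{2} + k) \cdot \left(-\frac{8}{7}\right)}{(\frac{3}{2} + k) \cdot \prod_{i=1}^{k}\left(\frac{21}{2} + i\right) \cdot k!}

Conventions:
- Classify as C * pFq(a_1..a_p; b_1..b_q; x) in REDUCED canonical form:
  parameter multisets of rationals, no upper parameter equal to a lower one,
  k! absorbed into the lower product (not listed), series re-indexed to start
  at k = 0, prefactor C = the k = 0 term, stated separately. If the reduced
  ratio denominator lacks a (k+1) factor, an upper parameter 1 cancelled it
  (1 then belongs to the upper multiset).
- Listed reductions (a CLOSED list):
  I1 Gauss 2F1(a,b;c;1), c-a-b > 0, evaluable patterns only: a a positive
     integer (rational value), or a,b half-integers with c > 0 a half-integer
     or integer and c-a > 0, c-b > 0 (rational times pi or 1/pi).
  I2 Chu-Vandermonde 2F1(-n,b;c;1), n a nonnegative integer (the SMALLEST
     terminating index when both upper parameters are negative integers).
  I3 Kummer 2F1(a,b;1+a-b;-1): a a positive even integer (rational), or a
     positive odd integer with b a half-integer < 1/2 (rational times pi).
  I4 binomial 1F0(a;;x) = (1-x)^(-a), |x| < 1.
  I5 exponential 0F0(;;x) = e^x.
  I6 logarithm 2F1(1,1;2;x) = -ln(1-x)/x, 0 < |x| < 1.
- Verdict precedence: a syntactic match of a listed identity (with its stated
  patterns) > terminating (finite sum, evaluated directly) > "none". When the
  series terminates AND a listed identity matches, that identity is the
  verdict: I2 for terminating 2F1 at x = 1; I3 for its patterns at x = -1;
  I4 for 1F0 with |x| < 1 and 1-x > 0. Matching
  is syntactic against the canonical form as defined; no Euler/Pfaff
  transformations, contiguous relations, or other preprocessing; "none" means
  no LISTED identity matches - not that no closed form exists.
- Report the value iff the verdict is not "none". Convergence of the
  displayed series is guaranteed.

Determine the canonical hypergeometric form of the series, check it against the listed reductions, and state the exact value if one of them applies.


x = -1 here; the reduced form reads 2F1, upper {-\frac{11}{2}, 5}, lower {\frac{23}{2}}, C = -\frac{8}{7}. Verdict at x = -1: Kummer's theorem (I3) matches (x = -1; c = \frac{23}{2} equals 1+a-b for upper {-\frac{11}{2}, 5}: listed pattern). Value: \left(-\frac{6235515}{2097152}\right) \cdot \pi.

First insight: from the first term -\frac{8}{7}: k + 3/2 divides numerator and denominator alike; prefactor -8/7 after cancelling.
Step ratio: r(k) = -1 * (k-\frac{11}{2}) (k+5) / [(k+\frac{23}{2}) (k+1)] - rational in k. x = -1; t_0 = -\frac{8}{7}; negate the roots.
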